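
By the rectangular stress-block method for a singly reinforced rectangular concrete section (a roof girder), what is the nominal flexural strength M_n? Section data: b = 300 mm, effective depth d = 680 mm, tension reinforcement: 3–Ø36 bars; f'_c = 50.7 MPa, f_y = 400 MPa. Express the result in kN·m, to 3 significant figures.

M_n ≈ 773 kN·m

A_s = 3 × 1018 = 3054 mm².
T = A_s f_y = 3054 × 400 = 1221600 N = 1221.6 kN.
From C = T: a = T/(0.85 f'_c b) = 1221600/(0.85 × 50.7 × 300) = 94.49 mm.
M_n = T(d − a/2) = 1221.6 kN × (680 − 47.245) mm = 772.97 kN·m.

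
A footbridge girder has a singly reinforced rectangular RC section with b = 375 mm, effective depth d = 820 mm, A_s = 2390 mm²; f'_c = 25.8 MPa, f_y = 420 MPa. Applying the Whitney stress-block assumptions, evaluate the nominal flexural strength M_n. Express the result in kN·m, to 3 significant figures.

T = A_s f_y = 2390 × 420 = 1003800 N = 1003.8 kN.
From C = T: a = T/(0.85 f'_c b) = 1003800/(0.85 × 25.8 × 375) = 122.06 mm.
M_n = T(d − a/2) = 1003.8 kN × (820 − 61.03) mm = 761.85 kN·m.

M_n ≈ 762 kN·m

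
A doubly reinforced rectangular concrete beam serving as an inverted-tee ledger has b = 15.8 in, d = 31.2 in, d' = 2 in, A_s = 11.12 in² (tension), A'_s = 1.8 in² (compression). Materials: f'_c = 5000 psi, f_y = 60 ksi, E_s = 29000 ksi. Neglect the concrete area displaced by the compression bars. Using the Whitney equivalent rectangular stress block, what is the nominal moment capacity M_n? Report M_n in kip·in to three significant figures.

Assume both steels yield.
a = (A_s − A'_s) f_y/(0.85 f'_c b) = (11.12 − 1.8) × 60/(0.85 × 5 × 15.8) = 8.328 in.
c = a/β₁ = 8.328/0.8 = 10.410 in; ε'_s = 0.003(c − d')/c = 0.0024 ≥ ε_y = 0.0021, so the compression steel yields.
M_n = (A_s − A'_s) f_y (d − a/2) + A'_s f_y (d − d') = 559.2 × (31.2 − 4.164) + 108 × (31.2 − 2) = 15118.5 + 3153.6 = 18272.1 kip·in.

M_n ≈ 18300 kip·in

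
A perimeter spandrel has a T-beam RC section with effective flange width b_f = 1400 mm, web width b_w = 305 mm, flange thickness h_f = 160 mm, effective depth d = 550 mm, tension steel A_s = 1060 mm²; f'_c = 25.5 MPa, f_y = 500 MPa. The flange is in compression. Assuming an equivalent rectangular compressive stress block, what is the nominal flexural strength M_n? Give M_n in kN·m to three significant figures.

M_n ≈ 287 kN·m

Tension: T = A_s f_y = 1060 × 500 = 530000 N.
Try a within the flange: a = T/(0.85 f'_c b_f) = 530000/(0.85 × 25.5 × 1400) = 17.47 mm.
Since a = 17.47 ≤ h_f = 160 mm, the stress block lies entirely in the flange; analyse as a rectangular beam of width b_f.
M_n = T(d − a/2) = 530000 × (550 − 8.735) = 286.87 × 10⁶ N·mm.
M_n = 286.87 kN·m.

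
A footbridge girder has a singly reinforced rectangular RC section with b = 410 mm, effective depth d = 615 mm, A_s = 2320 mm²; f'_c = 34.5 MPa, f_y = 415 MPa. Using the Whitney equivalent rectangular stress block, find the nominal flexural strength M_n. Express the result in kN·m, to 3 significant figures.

T = A_s f_y = 2320 × 415 = 962800 N = 962.8 kN.
From C = T: a = T/(0.85 f'_c b) = 962800/(0.85 × 34.5 × 410) = 80.08 mm.
M_n = T(d − a/2) = 962.8 kN × (615 − 40.04) mm = 553.57 kN·m.

M_n ≈ 554 kN·m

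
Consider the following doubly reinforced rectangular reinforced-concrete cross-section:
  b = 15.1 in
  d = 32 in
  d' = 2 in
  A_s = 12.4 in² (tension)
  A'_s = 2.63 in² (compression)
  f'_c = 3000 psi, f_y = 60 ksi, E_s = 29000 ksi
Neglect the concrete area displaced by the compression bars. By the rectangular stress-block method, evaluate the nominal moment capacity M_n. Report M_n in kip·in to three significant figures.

Assume both steels yield.
a = (A_s − A'_s) f_y/(0.85 f'_c b) = (12.4 − 2.63) × 60/(0.85 × 3 × 15.1) = 15.224 in.
c = a/β₁ = 15.224/0.85 = 17.911 in; ε'_s = 0.003(c − d')/c = 0.0027 ≥ ε_y = 0.0021, so the compression steel yields.
M_n = (A_s − A'_s) f_y (d − a/2) + A'_s f_y (d − d') = 586.2 × (32 − 7.612) + 157.8 × (32 − 2) = 14296.2 + 4734.0 = 19030.2 kip·in.

M_n ≈ 19000 kip·in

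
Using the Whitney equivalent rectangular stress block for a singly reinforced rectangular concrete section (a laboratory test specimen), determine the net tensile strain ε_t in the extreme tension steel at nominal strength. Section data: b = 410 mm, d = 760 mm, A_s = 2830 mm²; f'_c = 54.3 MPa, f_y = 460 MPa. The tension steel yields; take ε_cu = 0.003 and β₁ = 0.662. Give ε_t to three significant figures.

a = A_s f_y/(0.85 f'_c b) = 68.79 mm.
β₁ = 0.662, so c = a/β₁ = 68.79/0.662 = 103.91 mm.
From the linear strain diagram with ε_cu = 0.003: ε_t = 0.003 (d − c)/c = 0.003 × (760 − 103.91)/103.91 = 0.0189.
Since ε_t ≥ 0.005, the section is tension-controlled.

ε_t ≈ 0.0189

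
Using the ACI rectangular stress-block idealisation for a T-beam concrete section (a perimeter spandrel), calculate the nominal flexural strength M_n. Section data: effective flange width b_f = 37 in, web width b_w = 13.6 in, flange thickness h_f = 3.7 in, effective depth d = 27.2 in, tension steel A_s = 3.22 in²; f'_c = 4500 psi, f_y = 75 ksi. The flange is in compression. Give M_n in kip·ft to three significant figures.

M_n ≈ 530 kip·ft

Tension: T = A_s f_y = 3.22 × 75 = 241.5 kips.
Try a within the flange: a = T/(0.85 f'_c b_f) = 241.5/(0.85 × 4.5 × 37) = 1.706 in.
Since a = 1.706 ≤ h_f = 3.7 in, the stress block lies entirely in the flange; analyse as a rectangular beam of width b_f.
M_n = T(d − a/2) = 241.5 × (27.2 − 0.853) = 6362.8 kip·in.
M_n = 6362.8/12 = 530.23 kip·ft.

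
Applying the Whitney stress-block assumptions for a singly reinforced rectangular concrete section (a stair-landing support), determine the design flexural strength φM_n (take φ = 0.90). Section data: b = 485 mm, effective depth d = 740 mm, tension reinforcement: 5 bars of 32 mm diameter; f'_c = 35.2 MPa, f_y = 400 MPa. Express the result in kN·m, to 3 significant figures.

A_s = 5 × 804 = 4020 mm².
T = A_s f_y = 4020 × 400 = 1608000 N = 1608 kN.
From C = T: a = T/(0.85 f'_c b) = 1608000/(0.85 × 35.2 × 485) = 110.81 mm.
M_n = T(d − a/2) = 1608 kN × (740 − 55.405) mm = 1100.83 kN·m.
φM_n = 0.90 × 1100.83 = 990.75 kN·m.

φM_n ≈ 991 kN·m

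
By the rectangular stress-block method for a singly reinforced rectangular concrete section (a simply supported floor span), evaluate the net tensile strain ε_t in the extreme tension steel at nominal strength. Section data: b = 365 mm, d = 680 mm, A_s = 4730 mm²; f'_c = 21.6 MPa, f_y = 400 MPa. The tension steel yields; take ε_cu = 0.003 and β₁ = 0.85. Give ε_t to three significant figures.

ε_t ≈ 0.00314

a = A_s f_y/(0.85 f'_c b) = 282.33 mm.
β₁ = 0.85, so c = a/β₁ = 282.33/0.85 = 332.15 mm.
From the linear strain diagram with ε_cu = 0.003: ε_t = 0.003 (d − c)/c = 0.003 × (680 − 332.15)/332.15 = 0.00314.
ε_t < 0.004 — the section is over-reinforced for flexure under ACI limits.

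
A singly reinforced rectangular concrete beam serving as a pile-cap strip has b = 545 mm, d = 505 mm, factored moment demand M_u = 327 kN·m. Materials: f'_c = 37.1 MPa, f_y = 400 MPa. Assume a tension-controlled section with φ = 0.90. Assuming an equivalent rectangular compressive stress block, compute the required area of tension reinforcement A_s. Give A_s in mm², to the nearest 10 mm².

M_n = M_u/φ = 327/0.90 = 363.333 kN·m.
With M_n = 0.85 f'_c a b (d − a/2), solve the quadratic for a:
a = d − √(d² − 2M_n/(0.85 f'_c b)) = 505 − √(505² − 2 × 363.333×10⁶/(0.85 × 37.1 × 545)) = 43.76 mm.
A_s = 0.85 f'_c a b / f_y = 0.85 × 37.1 × 43.76 × 545 / 400 = 1880.2 mm².

A_s ≈ 1880 mm²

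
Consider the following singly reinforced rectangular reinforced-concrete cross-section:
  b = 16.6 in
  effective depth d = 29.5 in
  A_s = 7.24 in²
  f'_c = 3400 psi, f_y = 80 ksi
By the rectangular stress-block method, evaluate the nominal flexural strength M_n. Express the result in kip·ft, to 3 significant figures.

M_n ≈ 1130 kip·ft

T = A_s f_y = 7.24 × 80 = 579.2 kips.
a = T/(0.85 f'_c b) = 579.2/(0.85 × 3.4 × 16.6) = 12.073 in.
M_n = T(d − a/2) = 579.2 × (29.5 − 6.0365) = 13590.1 kip·in = 13590.1/12 = 1132.51 kip·ft.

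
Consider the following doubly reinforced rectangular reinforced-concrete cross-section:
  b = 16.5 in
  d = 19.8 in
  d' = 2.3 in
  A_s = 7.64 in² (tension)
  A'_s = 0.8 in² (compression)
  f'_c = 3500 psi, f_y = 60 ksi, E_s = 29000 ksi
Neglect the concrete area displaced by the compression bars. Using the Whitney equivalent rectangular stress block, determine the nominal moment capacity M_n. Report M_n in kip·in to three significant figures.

M_n ≈ 7250 kip·in

Assume both steels yield.
a = (A_s − A'_s) f_y/(0.85 f'_c b) = (7.64 − 0.8) × 60/(0.85 × 3.5 × 16.5) = 8.361 in.
c = a/β₁ = 8.361/0.85 = 9.836 in; ε'_s = 0.003(c − d')/c = 0.0023 ≥ ε_y = 0.0021, so the compression steel yields.
M_n = (A_s − A'_s) f_y (d − a/2) + A'_s f_y (d − d') = 410.4 × (19.8 − 4.1805) + 48 × (19.8 − 2.3) = 6410.2 + 840.0 = 7250.2 kip·in.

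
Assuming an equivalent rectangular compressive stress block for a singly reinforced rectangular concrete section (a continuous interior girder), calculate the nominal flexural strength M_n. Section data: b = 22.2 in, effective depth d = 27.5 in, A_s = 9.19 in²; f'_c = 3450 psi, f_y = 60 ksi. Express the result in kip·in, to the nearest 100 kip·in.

M_n ≈ 12800 kip·in

T = A_s f_y = 9.19 × 60 = 551.4 kips.
a = T/(0.85 f'_c b) = 551.4/(0.85 × 3.45 × 22.2) = 8.470 in.
M_n = T(d − a/2) = 551.4 × (27.5 − 4.235) = 12828.3 kip·in.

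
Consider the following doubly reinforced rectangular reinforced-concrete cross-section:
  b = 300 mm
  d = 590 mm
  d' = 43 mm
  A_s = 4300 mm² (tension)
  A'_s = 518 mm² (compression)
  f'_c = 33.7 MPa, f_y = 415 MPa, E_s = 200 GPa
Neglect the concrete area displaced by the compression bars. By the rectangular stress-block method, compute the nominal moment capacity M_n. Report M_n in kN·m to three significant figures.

Assume both tension and compression steel yield.
Net tension couple steel: A_s − A'_s = 3782 mm².
a = (A_s − A'_s) f_y / (0.85 f'_c b) = 1569530/(0.85 × 33.7 × 300) = 182.64 mm.
c = a/β₁ = 182.64/0.809 = 225.76 mm; ε'_s = 0.003(c − d')/c = 0.0024 ≥ f_y/E_s = 0.0021, so compression steel does yield.
M_n = (A_s − A'_s) f_y (d − a/2) + A'_s f_y (d − d') = [1569530 × (590 − 91.32) + 214970 × (590 − 43)] × 10⁻⁶ = 782.69 + 117.59 = 900.28 kN·m.

M_n ≈ 900 kN·m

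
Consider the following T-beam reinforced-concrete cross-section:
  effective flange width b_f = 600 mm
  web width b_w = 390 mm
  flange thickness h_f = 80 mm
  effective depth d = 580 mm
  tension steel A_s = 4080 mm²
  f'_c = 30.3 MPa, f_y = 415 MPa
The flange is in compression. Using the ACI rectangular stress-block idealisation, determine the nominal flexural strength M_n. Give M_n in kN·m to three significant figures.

Tension: T = A_s f_y = 4080 × 415 = 1693200 N.
Try a within the flange: a = T/(0.85 f'_c b_f) = 1693200/(0.85 × 30.3 × 600) = 109.57 mm.
a = 109.57 > h_f = 80 mm: the block extends into the web. Split into flange-overhang and web parts.
C_f = 0.85 f'_c (b_f − b_w) h_f = 0.85 × 30.3 × (600 − 390) × 80 = 432684 N.
Remaining web compression depth: a_w = (T − C_f)/(0.85 f'_c b_w) = (1693200 − 432684)/(0.85 × 30.3 × 390) = 125.49 mm.
M_n = C_f(d − h_f/2) + (T − C_f)(d − a_w/2) = 432684 × (580 − 40) + 1260516 × (580 − 62.745) = 233.65 + 652.01 = 885.66 × 10⁶ N·mm.
M_n = 885.66 kN·m.

M_n ≈ 886 kN·m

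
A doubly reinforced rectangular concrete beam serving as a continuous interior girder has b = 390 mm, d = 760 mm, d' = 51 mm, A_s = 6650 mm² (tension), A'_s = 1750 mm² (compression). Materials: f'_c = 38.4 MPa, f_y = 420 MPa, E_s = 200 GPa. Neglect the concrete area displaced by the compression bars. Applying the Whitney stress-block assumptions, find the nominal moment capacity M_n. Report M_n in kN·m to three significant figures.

M_n ≈ 1920 kN·m

Assume both tension and compression steel yield.
Net tension couple steel: A_s − A'_s = 4900 mm².
a = (A_s − A'_s) f_y / (0.85 f'_c b) = 2058000/(0.85 × 38.4 × 390) = 161.67 mm.
c = a/β₁ = 161.67/0.776 = 208.34 mm; ε'_s = 0.003(c − d')/c = 0.0023 ≥ f_y/E_s = 0.0021, so compression steel does yield.
M_n = (A_s − A'_s) f_y (d − a/2) + A'_s f_y (d − d') = [2058000 × (760 − 80.835) + 735000 × (760 − 51)] × 10⁻⁶ = 1397.72 + 521.12 = 1918.84 kN·m.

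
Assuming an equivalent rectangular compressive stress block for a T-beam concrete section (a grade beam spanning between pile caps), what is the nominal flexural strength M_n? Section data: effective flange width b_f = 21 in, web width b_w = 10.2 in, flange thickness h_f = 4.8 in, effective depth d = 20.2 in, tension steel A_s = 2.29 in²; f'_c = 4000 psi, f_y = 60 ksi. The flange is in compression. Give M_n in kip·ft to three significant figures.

Tension: T = A_s f_y = 2.29 × 60 = 137.4 kips.
Try a within the flange: a = T/(0.85 f'_c b_f) = 137.4/(0.85 × 4 × 21) = 1.924 in.
Since a = 1.924 ≤ h_f = 4.8 in, the stress block lies entirely in the flange; analyse as a rectangular beam of width b_f.
M_n = T(d − a/2) = 137.4 × (20.2 − 0.962) = 2643.3 kip·in.
M_n = 2643.3/12 = 220.28 kip·ft.

M_n ≈ 220 kip·ft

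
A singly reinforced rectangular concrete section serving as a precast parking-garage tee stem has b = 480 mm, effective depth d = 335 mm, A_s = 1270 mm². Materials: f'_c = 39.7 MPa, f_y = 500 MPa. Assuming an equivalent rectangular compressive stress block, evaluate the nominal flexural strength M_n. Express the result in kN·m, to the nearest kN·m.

T = A_s f_y = 1270 × 500 = 635000 N = 635 kN.
From C = T: a = T/(0.85 f'_c b) = 635000/(0.85 × 39.7 × 480) = 39.20 mm.
M_n = T(d − a/2) = 635 kN × (335 − 19.6) mm = 200.28 kN·m.

M_n ≈ 200 kN·m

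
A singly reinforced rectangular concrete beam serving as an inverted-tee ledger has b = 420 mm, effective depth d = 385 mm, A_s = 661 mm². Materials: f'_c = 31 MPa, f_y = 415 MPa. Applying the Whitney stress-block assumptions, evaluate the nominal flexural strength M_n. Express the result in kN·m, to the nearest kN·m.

M_n ≈ 102 kN·m

T = A_s f_y = 661 × 415 = 274315 N = 274.315 kN.
From C = T: a = T/(0.85 f'_c b) = 274315/(0.85 × 31 × 420) = 24.79 mm.
M_n = T(d − a/2) = 274.315 kN × (385 − 12.395) mm = 102.21 kN·m.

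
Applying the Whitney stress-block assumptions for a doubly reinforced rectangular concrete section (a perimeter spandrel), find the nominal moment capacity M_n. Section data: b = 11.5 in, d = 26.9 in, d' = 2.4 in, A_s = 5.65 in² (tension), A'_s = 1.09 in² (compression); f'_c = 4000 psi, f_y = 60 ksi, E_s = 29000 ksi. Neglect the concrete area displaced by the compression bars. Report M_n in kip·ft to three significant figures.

Assume both steels yield.
a = (A_s − A'_s) f_y/(0.85 f'_c b) = (5.65 − 1.09) × 60/(0.85 × 4 × 11.5) = 6.997 in.
c = a/β₁ = 6.997/0.85 = 8.232 in; ε'_s = 0.003(c − d')/c = 0.0021 ≥ ε_y = 0.0021, so the compression steel yields.
M_n = (A_s − A'_s) f_y (d − a/2) + A'_s f_y (d − d') = 273.6 × (26.9 − 3.4985) + 65.4 × (26.9 − 2.4) = 6402.7 + 1602.3 = 8005.0 kip·in = 8005.0/12 = 667.08 kip·ft.

M_n ≈ 667 kip·ft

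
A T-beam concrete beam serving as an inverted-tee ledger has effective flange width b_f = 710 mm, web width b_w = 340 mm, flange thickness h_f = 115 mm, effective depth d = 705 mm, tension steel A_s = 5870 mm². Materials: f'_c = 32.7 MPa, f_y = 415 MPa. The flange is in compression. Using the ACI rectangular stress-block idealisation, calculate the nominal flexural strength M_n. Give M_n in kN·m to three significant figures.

M_n ≈ 1570 kN·m

Tension: T = A_s f_y = 5870 × 415 = 2436050 N.
Try a within the flange: a = T/(0.85 f'_c b_f) = 2436050/(0.85 × 32.7 × 710) = 123.44 mm.
a = 123.44 > h_f = 115 mm: the block extends into the web. Split into flange-overhang and web parts.
C_f = 0.85 f'_c (b_f − b_w) h_f = 0.85 × 32.7 × (710 − 340) × 115 = 1182677 N.
Remaining web compression depth: a_w = (T − C_f)/(0.85 f'_c b_w) = (2436050 − 1182677)/(0.85 × 32.7 × 340) = 132.63 mm.
M_n = C_f(d − h_f/2) + (T − C_f)(d − a_w/2) = 1182677 × (705 − 57.5) + 1253373 × (705 − 66.315) = 765.78 + 800.51 = 1566.29 × 10⁶ N·mm.
M_n = 1566.29 kN·m.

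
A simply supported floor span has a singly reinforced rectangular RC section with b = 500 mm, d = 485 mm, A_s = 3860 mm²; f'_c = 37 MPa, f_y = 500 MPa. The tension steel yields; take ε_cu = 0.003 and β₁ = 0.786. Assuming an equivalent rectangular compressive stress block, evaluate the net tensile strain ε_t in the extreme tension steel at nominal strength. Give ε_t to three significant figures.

a = A_s f_y/(0.85 f'_c b) = 122.73 mm.
β₁ = 0.786, so c = a/β₁ = 122.73/0.786 = 156.15 mm.
From the linear strain diagram with ε_cu = 0.003: ε_t = 0.003 (d − c)/c = 0.003 × (485 − 156.15)/156.15 = 0.00632.
Since ε_t ≥ 0.005, the section is tension-controlled.

ε_t ≈ 0.00632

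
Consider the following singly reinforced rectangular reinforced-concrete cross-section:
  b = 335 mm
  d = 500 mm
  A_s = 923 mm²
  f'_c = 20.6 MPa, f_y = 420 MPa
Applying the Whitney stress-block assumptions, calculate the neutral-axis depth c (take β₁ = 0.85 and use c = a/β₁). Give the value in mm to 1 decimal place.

T = A_s f_y = 923 × 420 = 387660 N = 387.66 kN.
Setting C = 0.85 f'_c a b equal to T: a = 387660/(0.85 × 20.6 × 335) = 66.088 mm.
With β₁ = 0.85, c = a/β₁ = 66.088/0.85 = 77.8 mm.

c ≈ 77.8 mm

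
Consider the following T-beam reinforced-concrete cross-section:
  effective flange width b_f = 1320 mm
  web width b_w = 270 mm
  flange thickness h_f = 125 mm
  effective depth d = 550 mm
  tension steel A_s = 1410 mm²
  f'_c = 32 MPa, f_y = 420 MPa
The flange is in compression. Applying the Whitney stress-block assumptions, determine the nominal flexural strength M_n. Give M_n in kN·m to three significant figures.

M_n ≈ 321 kN·m

Tension: T = A_s f_y = 1410 × 420 = 592200 N.
Try a within the flange: a = T/(0.85 f'_c b_f) = 592200/(0.85 × 32 × 1320) = 16.49 mm.
Since a = 16.49 ≤ h_f = 125 mm, the stress block lies entirely in the flange; analyse as a rectangular beam of width b_f.
M_n = T(d − a/2) = 592200 × (550 − 8.245) = 320.83 × 10⁶ N·mm.
M_n = 320.83 kN·m.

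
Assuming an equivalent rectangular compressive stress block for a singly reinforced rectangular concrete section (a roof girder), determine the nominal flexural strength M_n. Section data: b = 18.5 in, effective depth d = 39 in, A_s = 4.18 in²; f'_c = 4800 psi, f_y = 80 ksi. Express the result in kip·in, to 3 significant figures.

M_n ≈ 12300 kip·in

T = A_s f_y = 4.18 × 80 = 334.4 kips.
a = T/(0.85 f'_c b) = 334.4/(0.85 × 4.8 × 18.5) = 4.430 in.
M_n = T(d − a/2) = 334.4 × (39 − 2.215) = 12300.9 kip·in.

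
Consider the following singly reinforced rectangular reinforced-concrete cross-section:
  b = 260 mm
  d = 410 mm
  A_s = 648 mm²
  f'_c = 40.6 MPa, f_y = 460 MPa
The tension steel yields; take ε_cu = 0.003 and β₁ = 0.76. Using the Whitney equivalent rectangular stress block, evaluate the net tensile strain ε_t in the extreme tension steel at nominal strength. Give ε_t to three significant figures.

ε_t ≈ 0.0251

a = A_s f_y/(0.85 f'_c b) = 33.22 mm.
β₁ = 0.76, so c = a/β₁ = 33.22/0.76 = 43.71 mm.
From the linear strain diagram with ε_cu = 0.003: ε_t = 0.003 (d − c)/c = 0.003 × (410 − 43.71)/43.71 = 0.0251.
Since ε_t ≥ 0.005, the section is tension-controlled.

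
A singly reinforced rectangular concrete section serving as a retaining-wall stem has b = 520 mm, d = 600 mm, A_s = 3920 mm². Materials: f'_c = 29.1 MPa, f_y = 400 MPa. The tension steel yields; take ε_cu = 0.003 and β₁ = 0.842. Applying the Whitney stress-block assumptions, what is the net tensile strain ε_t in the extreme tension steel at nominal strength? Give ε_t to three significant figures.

ε_t ≈ 0.00943

a = A_s f_y/(0.85 f'_c b) = 121.91 mm.
β₁ = 0.842, so c = a/β₁ = 121.91/0.842 = 144.79 mm.
From the linear strain diagram with ε_cu = 0.003: ε_t = 0.003 (d − c)/c = 0.003 × (600 − 144.79)/144.79 = 0.00943.
Since ε_t ≥ 0.005, the section is tension-controlled.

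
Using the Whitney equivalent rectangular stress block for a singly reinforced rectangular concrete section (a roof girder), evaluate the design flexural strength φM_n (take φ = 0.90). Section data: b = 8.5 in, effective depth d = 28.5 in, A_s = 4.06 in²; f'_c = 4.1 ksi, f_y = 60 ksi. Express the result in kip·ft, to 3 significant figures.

φM_n ≈ 446 kip·ft

T = A_s f_y = 4.06 × 60 = 243.6 kips.
a = T/(0.85 f'_c b) = 243.6/(0.85 × 4.1 × 8.5) = 8.223 in.
M_n = T(d − a/2) = 243.6 × (28.5 − 4.1115) = 5941.0 kip·in = 5941.0/12 = 495.08 kip·ft.
φM_n = 0.90 × 495.08 = 445.57 kip·ft.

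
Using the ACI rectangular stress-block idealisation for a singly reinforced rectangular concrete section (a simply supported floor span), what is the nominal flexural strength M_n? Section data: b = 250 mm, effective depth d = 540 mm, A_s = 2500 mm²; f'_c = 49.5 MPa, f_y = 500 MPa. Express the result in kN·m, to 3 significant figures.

T = A_s f_y = 2500 × 500 = 1250000 N = 1250 kN.
From C = T: a = T/(0.85 f'_c b) = 1250000/(0.85 × 49.5 × 250) = 118.84 mm.
M_n = T(d − a/2) = 1250 kN × (540 − 59.42) mm = 600.73 kN·m.

M_n ≈ 601 kN·m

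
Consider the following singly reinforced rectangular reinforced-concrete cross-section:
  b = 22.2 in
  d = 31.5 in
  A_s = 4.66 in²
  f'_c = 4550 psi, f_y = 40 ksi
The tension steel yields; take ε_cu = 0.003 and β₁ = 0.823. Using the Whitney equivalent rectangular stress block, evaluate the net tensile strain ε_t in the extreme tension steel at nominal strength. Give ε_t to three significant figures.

a = A_s f_y/(0.85 f'_c b) = 2.171 in.
β₁ = 0.823, so c = a/β₁ = 2.171/0.823 = 2.638 in.
From the linear strain diagram with ε_cu = 0.003: ε_t = 0.003 (d − c)/c = 0.003 × (31.5 − 2.638)/2.638 = 0.0328.
Since ε_t ≥ 0.005, the section is tension-controlled.

ε_t ≈ 0.0328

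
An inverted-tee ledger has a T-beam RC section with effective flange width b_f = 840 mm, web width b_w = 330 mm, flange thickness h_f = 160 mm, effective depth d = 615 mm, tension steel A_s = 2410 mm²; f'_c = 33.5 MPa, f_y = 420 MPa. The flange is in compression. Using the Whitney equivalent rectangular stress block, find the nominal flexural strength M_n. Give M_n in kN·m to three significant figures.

Tension: T = A_s f_y = 2410 × 420 = 1012200 N.
Try a within the flange: a = T/(0.85 f'_c b_f) = 1012200/(0.85 × 33.5 × 840) = 42.32 mm.
Since a = 42.32 ≤ h_f = 160 mm, the stress block lies entirely in the flange; analyse as a rectangular beam of width b_f.
M_n = T(d − a/2) = 1012200 × (615 − 21.16) = 601.08 × 10⁶ N·mm.
M_n = 601.08 kN·m.

M_n ≈ 601 kN·m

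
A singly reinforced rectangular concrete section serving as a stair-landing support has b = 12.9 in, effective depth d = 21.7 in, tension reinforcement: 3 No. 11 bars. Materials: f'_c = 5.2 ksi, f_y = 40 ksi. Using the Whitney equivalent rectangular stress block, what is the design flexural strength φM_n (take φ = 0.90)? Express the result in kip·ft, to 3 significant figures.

φM_n ≈ 282 kip·ft

A_s = 3 × 1.56 = 4.68 in².
T = A_s f_y = 4.68 × 40 = 187.2 kips.
a = T/(0.85 f'_c b) = 187.2/(0.85 × 5.2 × 12.9) = 3.283 in.
M_n = T(d − a/2) = 187.2 × (21.7 − 1.6415) = 3755.0 kip·in = 3755.0/12 = 312.92 kip·ft.
φM_n = 0.90 × 312.92 = 281.63 kip·ft.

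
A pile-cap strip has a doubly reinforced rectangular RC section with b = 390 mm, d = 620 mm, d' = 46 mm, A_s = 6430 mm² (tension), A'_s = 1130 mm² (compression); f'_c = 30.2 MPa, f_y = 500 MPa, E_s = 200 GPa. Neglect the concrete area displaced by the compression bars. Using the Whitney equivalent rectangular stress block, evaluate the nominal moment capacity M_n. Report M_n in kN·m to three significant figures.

M_n ≈ 1620 kN·m

Assume both tension and compression steel yield.
Net tension couple steel: A_s − A'_s = 5300 mm².
a = (A_s − A'_s) f_y / (0.85 f'_c b) = 2650000/(0.85 × 30.2 × 390) = 264.70 mm.
c = a/β₁ = 264.70/0.834 = 317.39 mm; ε'_s = 0.003(c − d')/c = 0.0026 ≥ f_y/E_s = 0.0025, so compression steel does yield.
M_n = (A_s − A'_s) f_y (d − a/2) + A'_s f_y (d − d') = [2650000 × (620 − 132.35) + 565000 × (620 − 46)] × 10⁻⁶ = 1292.27 + 324.31 = 1616.58 kN·m.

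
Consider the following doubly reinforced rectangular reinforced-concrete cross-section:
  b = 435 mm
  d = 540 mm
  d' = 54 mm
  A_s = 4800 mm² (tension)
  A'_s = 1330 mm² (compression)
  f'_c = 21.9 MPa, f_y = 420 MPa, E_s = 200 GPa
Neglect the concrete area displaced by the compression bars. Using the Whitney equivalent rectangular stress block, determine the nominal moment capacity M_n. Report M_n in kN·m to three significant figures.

Assume both tension and compression steel yield.
Net tension couple steel: A_s − A'_s = 3470 mm².
a = (A_s − A'_s) f_y / (0.85 f'_c b) = 1457400/(0.85 × 21.9 × 435) = 179.98 mm.
c = a/β₁ = 179.98/0.85 = 211.74 mm; ε'_s = 0.003(c − d')/c = 0.0022 ≥ f_y/E_s = 0.0021, so compression steel does yield.
M_n = (A_s − A'_s) f_y (d − a/2) + A'_s f_y (d − d') = [1457400 × (540 − 89.99) + 558600 × (540 − 54)] × 10⁻⁶ = 655.84 + 271.48 = 927.32 kN·m.

M_n ≈ 927 kN·m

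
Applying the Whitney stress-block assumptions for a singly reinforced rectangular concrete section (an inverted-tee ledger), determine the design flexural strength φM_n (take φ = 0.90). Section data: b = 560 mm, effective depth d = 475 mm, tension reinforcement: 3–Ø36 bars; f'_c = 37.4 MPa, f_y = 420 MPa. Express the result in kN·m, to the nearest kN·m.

φM_n ≈ 507 kN·m

A_s = 3 × 1018 = 3054 mm².
T = A_s f_y = 3054 × 420 = 1282680 N = 1282.68 kN.
From C = T: a = T/(0.85 f'_c b) = 1282680/(0.85 × 37.4 × 560) = 72.05 mm.
M_n = T(d − a/2) = 1282.68 kN × (475 − 36.025) mm = 563.06 kN·m.
φM_n = 0.90 × 563.06 = 506.75 kN·m.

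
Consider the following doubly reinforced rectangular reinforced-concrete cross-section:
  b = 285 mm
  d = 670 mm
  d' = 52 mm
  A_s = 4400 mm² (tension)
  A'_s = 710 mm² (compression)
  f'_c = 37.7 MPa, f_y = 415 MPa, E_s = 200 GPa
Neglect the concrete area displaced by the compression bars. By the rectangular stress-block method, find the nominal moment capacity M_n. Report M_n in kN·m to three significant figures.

M_n ≈ 1080 kN·m

Assume both tension and compression steel yield.
Net tension couple steel: A_s − A'_s = 3690 mm².
a = (A_s − A'_s) f_y / (0.85 f'_c b) = 1531350/(0.85 × 37.7 × 285) = 167.68 mm.
c = a/β₁ = 167.68/0.781 = 214.70 mm; ε'_s = 0.003(c − d')/c = 0.0023 ≥ f_y/E_s = 0.0021, so compression steel does yield.
M_n = (A_s − A'_s) f_y (d − a/2) + A'_s f_y (d − d') = [1531350 × (670 − 83.84) + 294650 × (670 − 52)] × 10⁻⁶ = 897.62 + 182.09 = 1079.71 kN·m.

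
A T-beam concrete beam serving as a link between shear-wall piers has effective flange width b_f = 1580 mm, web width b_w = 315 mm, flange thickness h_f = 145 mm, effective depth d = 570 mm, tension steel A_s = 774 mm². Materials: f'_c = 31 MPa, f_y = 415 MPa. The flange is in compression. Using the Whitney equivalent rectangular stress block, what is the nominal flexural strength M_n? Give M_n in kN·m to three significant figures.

M_n ≈ 182 kN·m

Tension: T = A_s f_y = 774 × 415 = 321210 N.
Try a within the flange: a = T/(0.85 f'_c b_f) = 321210/(0.85 × 31 × 1580) = 7.72 mm.
Since a = 7.72 ≤ h_f = 145 mm, the stress block lies entirely in the flange; analyse as a rectangular beam of width b_f.
M_n = T(d − a/2) = 321210 × (570 − 3.86) = 181.85 × 10⁶ N·mm.
M_n = 181.85 kN·m.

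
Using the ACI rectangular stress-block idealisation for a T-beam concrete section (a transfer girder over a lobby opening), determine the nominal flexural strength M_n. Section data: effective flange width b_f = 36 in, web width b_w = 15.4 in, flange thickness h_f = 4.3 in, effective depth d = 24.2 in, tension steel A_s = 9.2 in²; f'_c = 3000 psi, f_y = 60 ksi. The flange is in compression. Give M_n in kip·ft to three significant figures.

Tension: T = A_s f_y = 9.2 × 60 = 552 kips.
Try a within the flange: a = T/(0.85 f'_c b_f) = 552/(0.85 × 3 × 36) = 6.013 in.
a = 6.013 > h_f = 4.3 in: the block extends into the web. Split into flange-overhang and web parts.
C_f = 0.85 f'_c (b_f − b_w) h_f = 0.85 × 3 × (36 − 15.4) × 4.3 = 225.9 kips.
Remaining web compression depth: a_w = (T − C_f)/(0.85 f'_c b_w) = (552 − 225.9)/(0.85 × 3 × 15.4) = 8.304 in.
M_n = C_f(d − h_f/2) + (T − C_f)(d − a_w/2) = 225.9 × (24.2 − 2.15) + 326.1 × (24.2 − 4.152) = 4981.1 + 6537.7 = 11518.8 kip·in.
M_n = 11518.8/12 = 959.90 kip·ft.

M_n ≈ 960 kip·ft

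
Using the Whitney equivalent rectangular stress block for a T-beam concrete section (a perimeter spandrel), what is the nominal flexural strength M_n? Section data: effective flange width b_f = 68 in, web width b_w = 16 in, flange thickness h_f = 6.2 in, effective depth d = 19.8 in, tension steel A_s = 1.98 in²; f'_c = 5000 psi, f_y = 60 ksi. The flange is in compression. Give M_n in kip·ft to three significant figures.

M_n ≈ 194 kip·ft

Tension: T = A_s f_y = 1.98 × 60 = 118.8 kips.
Try a within the flange: a = T/(0.85 f'_c b_f) = 118.8/(0.85 × 5 × 68) = 0.411 in.
Since a = 0.411 ≤ h_f = 6.2 in, the stress block lies entirely in the flange; analyse as a rectangular beam of width b_f.
M_n = T(d − a/2) = 118.8 × (19.8 − 0.2055) = 2327.8 kip·in.
M_n = 2327.8/12 = 193.98 kip·ft.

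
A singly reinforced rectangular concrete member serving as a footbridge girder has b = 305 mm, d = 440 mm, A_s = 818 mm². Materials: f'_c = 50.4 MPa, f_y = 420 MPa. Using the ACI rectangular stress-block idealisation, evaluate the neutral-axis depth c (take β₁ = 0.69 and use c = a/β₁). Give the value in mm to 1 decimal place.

c ≈ 38.1 mm

T = A_s f_y = 818 × 420 = 343560 N = 343.56 kN.
Setting C = 0.85 f'_c a b equal to T: a = 343560/(0.85 × 50.4 × 305) = 26.294 mm.
With β₁ = 0.69, c = a/β₁ = 26.294/0.69 = 38.1 mm.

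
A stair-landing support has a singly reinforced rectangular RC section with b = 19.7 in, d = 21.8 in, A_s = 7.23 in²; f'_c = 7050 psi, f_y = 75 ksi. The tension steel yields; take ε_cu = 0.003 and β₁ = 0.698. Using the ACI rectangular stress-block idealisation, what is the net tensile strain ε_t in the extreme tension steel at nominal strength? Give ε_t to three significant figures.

a = A_s f_y/(0.85 f'_c b) = 4.593 in.
β₁ = 0.698, so c = a/β₁ = 4.593/0.698 = 6.580 in.
From the linear strain diagram with ε_cu = 0.003: ε_t = 0.003 (d − c)/c = 0.003 × (21.8 − 6.580)/6.580 = 0.00694.
Since ε_t ≥ 0.005, the section is tension-controlled.

ε_t ≈ 0.00694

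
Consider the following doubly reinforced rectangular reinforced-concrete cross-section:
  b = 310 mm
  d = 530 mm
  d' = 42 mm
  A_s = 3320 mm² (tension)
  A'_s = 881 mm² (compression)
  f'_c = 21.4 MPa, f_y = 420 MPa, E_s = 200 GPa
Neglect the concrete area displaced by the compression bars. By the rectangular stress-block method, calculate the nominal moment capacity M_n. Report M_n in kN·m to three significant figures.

Assume both tension and compression steel yield.
Net tension couple steel: A_s − A'_s = 2439 mm².
a = (A_s − A'_s) f_y / (0.85 f'_c b) = 1024380/(0.85 × 21.4 × 310) = 181.66 mm.
c = a/β₁ = 181.66/0.85 = 213.72 mm; ε'_s = 0.003(c − d')/c = 0.0024 ≥ f_y/E_s = 0.0021, so compression steel does yield.
M_n = (A_s − A'_s) f_y (d − a/2) + A'_s f_y (d − d') = [1024380 × (530 − 90.83) + 370020 × (530 − 42)] × 10⁻⁶ = 449.88 + 180.57 = 630.45 kN·m.

M_n ≈ 630 kN·m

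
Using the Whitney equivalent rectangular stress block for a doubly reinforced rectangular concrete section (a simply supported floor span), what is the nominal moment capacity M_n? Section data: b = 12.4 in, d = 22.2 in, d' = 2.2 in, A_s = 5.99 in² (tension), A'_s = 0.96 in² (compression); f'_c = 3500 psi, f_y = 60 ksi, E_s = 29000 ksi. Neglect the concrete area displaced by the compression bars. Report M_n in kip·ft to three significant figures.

M_n ≈ 551 kip·ft

Assume both steels yield.
a = (A_s − A'_s) f_y/(0.85 f'_c b) = (5.99 − 0.96) × 60/(0.85 × 3.5 × 12.4) = 8.181 in.
c = a/β₁ = 8.181/0.85 = 9.625 in; ε'_s = 0.003(c − d')/c = 0.0023 ≥ ε_y = 0.0021, so the compression steel yields.
M_n = (A_s − A'_s) f_y (d − a/2) + A'_s f_y (d − d') = 301.8 × (22.2 − 4.0905) + 57.6 × (22.2 − 2.2) = 5465.4 + 1152.0 = 6617.4 kip·in = 6617.4/12 = 551.45 kip·ft.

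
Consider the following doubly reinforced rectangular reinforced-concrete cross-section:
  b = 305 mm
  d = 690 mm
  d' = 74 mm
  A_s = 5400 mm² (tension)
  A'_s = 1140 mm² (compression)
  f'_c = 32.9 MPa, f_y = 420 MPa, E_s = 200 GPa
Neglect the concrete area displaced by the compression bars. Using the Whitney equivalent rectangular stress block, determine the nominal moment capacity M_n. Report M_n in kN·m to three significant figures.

Assume both tension and compression steel yield.
Net tension couple steel: A_s − A'_s = 4260 mm².
a = (A_s − A'_s) f_y / (0.85 f'_c b) = 1789200/(0.85 × 32.9 × 305) = 209.77 mm.
c = a/β₁ = 209.77/0.815 = 257.39 mm; ε'_s = 0.003(c − d')/c = 0.0021 ≥ f_y/E_s = 0.0021, so compression steel does yield.
M_n = (A_s − A'_s) f_y (d − a/2) + A'_s f_y (d − d') = [1789200 × (690 − 104.885) + 478800 × (690 − 74)] × 10⁻⁶ = 1046.89 + 294.94 = 1341.83 kN·m.

M_n ≈ 1340 kN·m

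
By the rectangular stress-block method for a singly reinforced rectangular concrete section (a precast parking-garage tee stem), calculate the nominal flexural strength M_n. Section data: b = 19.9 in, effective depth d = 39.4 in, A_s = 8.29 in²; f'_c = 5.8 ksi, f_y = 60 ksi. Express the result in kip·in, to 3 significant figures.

M_n ≈ 18300 kip·in

T = A_s f_y = 8.29 × 60 = 497.4 kips.
a = T/(0.85 f'_c b) = 497.4/(0.85 × 5.8 × 19.9) = 5.070 in.
M_n = T(d − a/2) = 497.4 × (39.4 − 2.535) = 18336.7 kip·in.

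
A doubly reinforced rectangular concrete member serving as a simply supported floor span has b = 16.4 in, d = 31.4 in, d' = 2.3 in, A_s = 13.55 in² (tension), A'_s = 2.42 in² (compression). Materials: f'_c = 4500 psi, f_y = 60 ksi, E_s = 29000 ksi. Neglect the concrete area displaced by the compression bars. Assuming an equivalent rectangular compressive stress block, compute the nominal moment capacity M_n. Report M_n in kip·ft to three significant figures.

Assume both steels yield.
a = (A_s − A'_s) f_y/(0.85 f'_c b) = (13.55 − 2.42) × 60/(0.85 × 4.5 × 16.4) = 10.646 in.
c = a/β₁ = 10.646/0.825 = 12.904 in; ε'_s = 0.003(c − d')/c = 0.0025 ≥ ε_y = 0.0021, so the compression steel yields.
M_n = (A_s − A'_s) f_y (d − a/2) + A'_s f_y (d − d') = 667.8 × (31.4 − 5.323) + 145.2 × (31.4 − 2.3) = 17414.2 + 4225.3 = 21639.5 kip·in = 21639.5/12 = 1803.29 kip·ft.

M_n ≈ 1800 kip·ft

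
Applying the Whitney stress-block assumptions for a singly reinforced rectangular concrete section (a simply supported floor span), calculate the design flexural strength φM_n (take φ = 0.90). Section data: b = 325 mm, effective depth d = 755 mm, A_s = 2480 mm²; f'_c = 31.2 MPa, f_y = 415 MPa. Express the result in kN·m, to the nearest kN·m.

T = A_s f_y = 2480 × 415 = 1029200 N = 1029.2 kN.
From C = T: a = T/(0.85 f'_c b) = 1029200/(0.85 × 31.2 × 325) = 119.41 mm.
M_n = T(d − a/2) = 1029.2 kN × (755 − 59.705) mm = 715.60 kN·m.
φM_n = 0.90 × 715.60 = 644.04 kN·m.

φM_n ≈ 644 kN·m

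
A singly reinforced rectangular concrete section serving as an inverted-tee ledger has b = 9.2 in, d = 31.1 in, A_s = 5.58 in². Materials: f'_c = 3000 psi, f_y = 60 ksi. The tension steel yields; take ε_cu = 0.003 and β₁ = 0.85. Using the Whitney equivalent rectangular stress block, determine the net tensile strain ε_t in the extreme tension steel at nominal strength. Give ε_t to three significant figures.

a = A_s f_y/(0.85 f'_c b) = 14.271 in.
β₁ = 0.85, so c = a/β₁ = 14.271/0.85 = 16.789 in.
From the linear strain diagram with ε_cu = 0.003: ε_t = 0.003 (d − c)/c = 0.003 × (31.1 − 16.789)/16.789 = 0.00256.
ε_t < 0.004 — the section is over-reinforced for flexure under ACI limits.

ε_t ≈ 0.00256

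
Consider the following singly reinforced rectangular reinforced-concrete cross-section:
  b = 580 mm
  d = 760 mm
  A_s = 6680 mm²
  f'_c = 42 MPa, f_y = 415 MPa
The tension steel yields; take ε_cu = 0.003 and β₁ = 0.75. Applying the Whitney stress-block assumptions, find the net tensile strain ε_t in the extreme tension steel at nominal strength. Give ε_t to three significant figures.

ε_t ≈ 0.00977

a = A_s f_y/(0.85 f'_c b) = 133.88 mm.
β₁ = 0.75, so c = a/β₁ = 133.88/0.75 = 178.51 mm.
From the linear strain diagram with ε_cu = 0.003: ε_t = 0.003 (d − c)/c = 0.003 × (760 − 178.51)/178.51 = 0.00977.
Since ε_t ≥ 0.005, the section is tension-controlled.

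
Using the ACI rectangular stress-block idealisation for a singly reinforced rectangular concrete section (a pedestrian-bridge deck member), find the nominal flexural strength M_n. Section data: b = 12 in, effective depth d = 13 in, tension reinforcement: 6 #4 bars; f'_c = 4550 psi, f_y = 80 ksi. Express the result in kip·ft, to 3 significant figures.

A_s = 6 × 0.2 = 1.2 in².
T = A_s f_y = 1.2 × 80 = 96 kips.
a = T/(0.85 f'_c b) = 96/(0.85 × 4.55 × 12) = 2.069 in.
M_n = T(d − a/2) = 96 × (13 − 1.0345) = 1148.7 kip·in = 1148.7/12 = 95.73 kip·ft.

M_n ≈ 95.7 kip·ft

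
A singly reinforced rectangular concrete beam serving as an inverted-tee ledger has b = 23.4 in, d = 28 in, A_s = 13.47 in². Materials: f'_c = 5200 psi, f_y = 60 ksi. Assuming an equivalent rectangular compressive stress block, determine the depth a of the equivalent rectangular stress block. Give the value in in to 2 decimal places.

T = A_s f_y = 13.47 × 60 = 808.2 kips.
a = T/(0.85 f'_c b) = 808.2/(0.85 × 5.2 × 23.4) = 7.81 in.

a ≈ 7.81 in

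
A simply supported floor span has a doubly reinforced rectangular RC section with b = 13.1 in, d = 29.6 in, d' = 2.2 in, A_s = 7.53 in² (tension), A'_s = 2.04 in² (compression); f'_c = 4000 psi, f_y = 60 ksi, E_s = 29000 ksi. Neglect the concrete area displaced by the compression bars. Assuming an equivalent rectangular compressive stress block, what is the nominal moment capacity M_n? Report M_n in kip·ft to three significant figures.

M_n ≈ 990 kip·ft

Assume both steels yield.
a = (A_s − A'_s) f_y/(0.85 f'_c b) = (7.53 − 2.04) × 60/(0.85 × 4 × 13.1) = 7.396 in.
c = a/β₁ = 7.396/0.85 = 8.701 in; ε'_s = 0.003(c − d')/c = 0.0022 ≥ ε_y = 0.0021, so the compression steel yields.
M_n = (A_s − A'_s) f_y (d − a/2) + A'_s f_y (d − d') = 329.4 × (29.6 − 3.698) + 122.4 × (29.6 − 2.2) = 8532.1 + 3353.8 = 11885.9 kip·in = 11885.9/12 = 990.49 kip·ft.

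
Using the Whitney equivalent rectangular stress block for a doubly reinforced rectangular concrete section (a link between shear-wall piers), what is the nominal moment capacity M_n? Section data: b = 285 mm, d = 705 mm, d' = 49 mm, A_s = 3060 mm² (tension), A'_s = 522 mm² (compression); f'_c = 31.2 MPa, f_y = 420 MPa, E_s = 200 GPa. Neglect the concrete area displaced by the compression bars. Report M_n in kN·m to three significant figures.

M_n ≈ 820 kN·m

Assume both tension and compression steel yield.
Net tension couple steel: A_s − A'_s = 2538 mm².
a = (A_s − A'_s) f_y / (0.85 f'_c b) = 1065960/(0.85 × 31.2 × 285) = 141.03 mm.
c = a/β₁ = 141.03/0.827 = 170.53 mm; ε'_s = 0.003(c − d')/c = 0.0021 ≥ f_y/E_s = 0.0021, so compression steel does yield.
M_n = (A_s − A'_s) f_y (d − a/2) + A'_s f_y (d − d') = [1065960 × (705 − 70.515) + 219240 × (705 − 49)] × 10⁻⁶ = 676.34 + 143.82 = 820.16 kN·m.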